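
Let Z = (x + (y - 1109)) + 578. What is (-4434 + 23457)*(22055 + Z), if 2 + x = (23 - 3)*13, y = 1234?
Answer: 437833368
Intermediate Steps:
x = 258 (x = -2 + (23 - 3)*13 = -2 + 20*13 = -2 + 260 = 258)
Z = 961 (Z = (258 + (1234 - 1109)) + 578 = (258 + 125) + 578 = 383 + 578 = 961)
(-4434 + 23457)*(22055 + Z) = (-4434 + 23457)*(22055 + 961) = 19023*23016 = 437833368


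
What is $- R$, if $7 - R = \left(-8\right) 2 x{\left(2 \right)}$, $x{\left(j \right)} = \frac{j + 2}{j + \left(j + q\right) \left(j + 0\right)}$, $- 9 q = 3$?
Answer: $-19$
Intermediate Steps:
$q = - \frac{1}{3}$ ($q = \left(- \frac{1}{9}\right) 3 = - \frac{1}{3} \approx -0.33333$)
$x{\left(j \right)} = \frac{2 + j}{j + j \left(- \frac{1}{3} + j\right)}$ ($x{\left(j \right)} = \frac{j + 2}{j + \left(j - \frac{1}{3}\right) \left(j + 0\right)} = \frac{2 + j}{j + \left(- \frac{1}{3} + j\right) j} = \frac{2 + j}{j + j \left(- \frac{1}{3} + j\right)}$)
$R = 19$ ($R = 7 - \left(-8\right) 2 \frac{3 \left(2 + 2\right)}{2 \left(2 + 3 \cdot 2\right)} = 7 - - 16 \cdot 3 \cdot \frac{1}{2} \frac{1}{2 + 6} \cdot 4 = 7 - - 16 \cdot 3 \cdot \frac{1}{2} \cdot \frac{1}{8} \cdot 4 = 7 - \left(-16\right) \frac{3}{4} = 7 - -12 = 7 + 12 = 19$)
$- R = \left(-1\right) 19 = -19$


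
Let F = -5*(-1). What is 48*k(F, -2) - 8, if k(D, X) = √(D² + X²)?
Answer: -8 + 48*√29 ≈ 250.49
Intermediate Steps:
F = 5
48*k(F, -2) - 8 = 48*√(5² + (-2)²) - 8 = 48*√(25 + 4) - 8 = 48*√29 - 8 = -8 + 48*√29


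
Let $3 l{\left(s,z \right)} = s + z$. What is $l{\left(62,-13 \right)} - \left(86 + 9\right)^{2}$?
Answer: $- \frac{27026}{3} \approx -9008.7$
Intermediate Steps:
$l{\left(s,z \right)} = \frac{s}{3} + \frac{z}{3}$ ($l{\left(s,z \right)} = \frac{s + z}{3} = \frac{s}{3} + \frac{z}{3}$)
$l{\left(62,-13 \right)} - \left(86 + 9\right)^{2} = \left(\frac{1}{3} \cdot 62 + \frac{1}{3} \left(-13\right)\right) - \left(86 + 9\right)^{2} = \left(\frac{62}{3} - \frac{13}{3}\right) - 95^{2} = \frac{49}{3} - 9025 = - \frac{27026}{3}$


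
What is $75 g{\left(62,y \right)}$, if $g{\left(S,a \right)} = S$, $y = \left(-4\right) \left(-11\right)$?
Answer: $4650$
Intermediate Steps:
$y = 44$
$75 g{\left(62,y \right)} = 75 \cdot 62 = 4650$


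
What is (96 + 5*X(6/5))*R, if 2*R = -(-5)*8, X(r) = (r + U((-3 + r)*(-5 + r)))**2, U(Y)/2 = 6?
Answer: 19344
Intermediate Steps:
U(Y) = 12 (U(Y) = 2*6 = 12)
X(r) = (12 + r)**2 (X(r) = (r + 12)**2 = (12 + r)**2)
R = 20 (R = (-(-5)*8)/2 = (-1*(-40))/2 = (1/2)*40 = 20)
(96 + 5*X(6/5))*R = (96 + 5*(12 + 6/5)**2)*20 = (96 + 5*(66/5)**2)*20 = (96 + 5*(4356/25))*20 = (96 + 4356/5)*20 = (4836/5)*20 = 19344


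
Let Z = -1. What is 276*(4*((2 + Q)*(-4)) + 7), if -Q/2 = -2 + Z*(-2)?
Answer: -6900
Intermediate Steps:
Q = 0 (Q = -2*(-2 - 1*(-2)) = -2*(-2 + 2) = -2*0 = 0)
276*(4*((2 + Q)*(-4)) + 7) = 276*(4*((2 + 0)*(-4)) + 7) = 276*(4*(2*(-4)) + 7) = 276*(4*(-8) + 7) = 276*(-32 + 7) = 276*(-25) = -6900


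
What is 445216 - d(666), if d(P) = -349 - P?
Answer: 446231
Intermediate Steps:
445216 - d(666) = 445216 - (-349 - 1*666) = 445216 - (-349 - 666) = 445216 - 1*(-1015) = 445216 + 1015 = 446231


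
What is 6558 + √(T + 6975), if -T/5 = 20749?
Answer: 6558 + I*√96770 ≈ 6558.0 + 311.08*I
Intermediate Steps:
T = -103745 (T = -5*20749 = -103745)
6558 + √(T + 6975) = 6558 + √(-103745 + 6975) = 6558 + √(-96770) = 6558 + I*√96770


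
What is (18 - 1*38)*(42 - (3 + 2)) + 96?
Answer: -644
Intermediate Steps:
(18 - 1*38)*(42 - (3 + 2)) + 96 = (18 - 38)*(42 - 1*5) + 96 = -20*(42 - 5) + 96 = -20*37 + 96 = -740 + 96 = -644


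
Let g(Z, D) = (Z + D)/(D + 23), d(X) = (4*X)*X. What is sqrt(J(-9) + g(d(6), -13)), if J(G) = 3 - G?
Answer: sqrt(2510)/10 ≈ 5.0100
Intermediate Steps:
d(X) = 4*X**2
g(Z, D) = (D + Z)/(23 + D)
sqrt(J(-9) + g(d(6), -13)) = sqrt((3 - 1*(-9)) + (-13 + 4*6**2)/(23 - 13)) = sqrt((3 + 9) + (-13 + 4*36)/10) = sqrt(12 + (-13 + 144)/10) = sqrt(12 + (1/10)*131) = sqrt(12 + 131/10) = sqrt(251/10) = sqrt(2510)/10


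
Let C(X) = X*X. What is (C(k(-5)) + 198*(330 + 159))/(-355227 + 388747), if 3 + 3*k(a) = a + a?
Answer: 871567/301680 ≈ 2.8890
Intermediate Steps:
k(a) = -1 + 2*a/3 (k(a) = -1 + (a + a)/3 = -1 + (2*a)/3 = -1 + 2*a/3)
C(X) = X²
(C(k(-5)) + 198*(330 + 159))/(-355227 + 388747) = ((-1 + (⅔)*(-5))² + 198*(330 + 159))/(-355227 + 388747) = ((-1 - 10/3)² + 198*489)/33520 = ((-13/3)² + 96822)*(1/33520) = (169/9 + 96822)*(1/33520) = (871567/9)*(1/33520) = 871567/301680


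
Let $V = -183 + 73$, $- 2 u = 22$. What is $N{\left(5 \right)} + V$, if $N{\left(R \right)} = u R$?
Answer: $-165$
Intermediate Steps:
$u = -11$ ($u = \left(- \frac{1}{2}\right) 22 = -11$)
$V = -110$
$N{\left(R \right)} = - 11 R$
$N{\left(5 \right)} + V = \left(-11\right) 5 - 110 = -55 - 110 = -165$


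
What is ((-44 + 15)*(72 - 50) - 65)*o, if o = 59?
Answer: -41477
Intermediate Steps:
((-44 + 15)*(72 - 50) - 65)*o = ((-44 + 15)*(72 - 50) - 65)*59 = (-29*22 - 65)*59 = (-638 - 65)*59 = -703*59 = -41477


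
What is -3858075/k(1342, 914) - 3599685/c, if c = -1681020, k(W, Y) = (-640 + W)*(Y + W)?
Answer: -12419071/42137568 ≈ -0.29473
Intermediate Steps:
k(W, Y) = (-640 + W)*(W + Y)
-3858075/k(1342, 914) - 3599685/c = -3858075/(1342² - 640*1342 - 640*914 + 1342*914) - 3599685/(-1681020) = -3858075/(1800964 - 858880 - 584960 + 1226588) - 3599685*(-1/1681020) = -3858075/1583712 + 79993/37356 = -3858075*1/1583712 + 79993/37356 = -32975/13536 + 79993/37356 = -12419071/42137568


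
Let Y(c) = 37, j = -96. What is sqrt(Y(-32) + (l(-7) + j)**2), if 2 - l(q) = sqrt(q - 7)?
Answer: sqrt(8859 + 188*I*sqrt(14)) ≈ 94.196 + 3.7339*I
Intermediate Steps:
l(q) = 2 - sqrt(-7 + q) (l(q) = 2 - sqrt(q - 7) = 2 - sqrt(-7 + q))
sqrt(Y(-32) + (l(-7) + j)**2) = sqrt(37 + ((2 - sqrt(-7 - 7)) - 96)**2) = sqrt(37 + ((2 - sqrt(-14)) - 96)**2) = sqrt(37 + ((2 - I*sqrt(14)) - 96)**2) = sqrt(37 + (-94 - I*sqrt(14))**2)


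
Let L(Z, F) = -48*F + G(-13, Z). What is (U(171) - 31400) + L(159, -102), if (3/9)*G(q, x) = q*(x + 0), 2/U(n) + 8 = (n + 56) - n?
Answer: -784919/24 ≈ -32705.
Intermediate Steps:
U(n) = 1/24 (U(n) = 2/(-8 + ((n + 56) - n)) = 2/(-8 + ((56 + n) - n)) = 2/(-8 + 56) = 2/48 = 2*(1/48) = 1/24)
G(q, x) = 3*q*x (G(q, x) = 3*(q*(x + 0)) = 3*(q*x) = 3*q*x)
L(Z, F) = -48*F - 39*Z (L(Z, F) = -48*F + 3*(-13)*Z = -48*F - 39*Z)
(U(171) - 31400) + L(159, -102) = (1/24 - 31400) + (-48*(-102) - 39*159) = -753599/24 + (4896 - 6201) = -753599/24 - 1305 = -784919/24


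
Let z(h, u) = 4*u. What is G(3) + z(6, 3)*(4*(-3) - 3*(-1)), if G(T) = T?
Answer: -105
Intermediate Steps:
G(3) + z(6, 3)*(4*(-3) - 3*(-1)) = 3 + (4*3)*(4*(-3) - 3*(-1)) = 3 + 12*(-12 + 3) = 3 + 12*(-9) = 3 - 108 = -105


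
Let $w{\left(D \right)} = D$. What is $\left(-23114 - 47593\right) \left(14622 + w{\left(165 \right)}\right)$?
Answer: $-1045544409$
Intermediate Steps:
$\left(-23114 - 47593\right) \left(14622 + w{\left(165 \right)}\right) = \left(-23114 - 47593\right) \left(14622 + 165\right) = \left(-70707\right) 14787 = -1045544409$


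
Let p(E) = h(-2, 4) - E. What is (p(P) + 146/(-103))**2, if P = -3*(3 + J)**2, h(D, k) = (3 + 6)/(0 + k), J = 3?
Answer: 2010535921/169744 ≈ 11845.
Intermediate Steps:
h(D, k) = 9/k
P = -108 (P = -3*(3 + 3)**2 = -3*6**2 = -3*36 = -108)
p(E) = 9/4 - E
(p(P) + 146/(-103))**2 = ((9/4 - 1*(-108)) + 146/(-103))**2 = ((9/4 + 108) + 146*(-1/103))**2 = (441/4 - 146/103)**2 = (44839/412)**2 = 2010535921/169744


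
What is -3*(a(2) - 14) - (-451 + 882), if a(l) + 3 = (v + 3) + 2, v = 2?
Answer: -401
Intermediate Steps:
a(l) = 4 (a(l) = -3 + ((2 + 3) + 2) = -3 + (5 + 2) = -3 + 7 = 4)
-3*(a(2) - 14) - (-451 + 882) = -3*(4 - 14) - (-451 + 882) = -3*(-10) - 1*431 = 30 - 431 = -401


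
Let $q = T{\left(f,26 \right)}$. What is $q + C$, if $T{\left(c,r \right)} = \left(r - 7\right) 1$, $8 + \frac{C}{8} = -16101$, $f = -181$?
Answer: $-128853$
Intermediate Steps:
$C = -128872$ ($C = -64 + 8 \left(-16101\right) = -64 - 128808 = -128872$)
$T{\left(c,r \right)} = -7 + r$ ($T{\left(c,r \right)} = \left(-7 + r\right) 1 = -7 + r$)
$q = 19$ ($q = -7 + 26 = 19$)
$q + C = 19 - 128872 = -128853$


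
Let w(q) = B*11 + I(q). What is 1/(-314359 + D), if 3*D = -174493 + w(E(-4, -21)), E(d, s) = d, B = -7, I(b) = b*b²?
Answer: -3/1117711 ≈ -2.6841e-6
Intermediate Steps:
I(b) = b³
w(q) = -77 + q³ (w(q) = -7*11 + q³ = -77 + q³)
D = -174634/3 (D = (-174493 + (-77 + (-4)³))/3 = (-174493 + (-77 - 64))/3 = (-174493 - 141)/3 = (⅓)*(-174634) = -174634/3 ≈ -58211.)
1/(-314359 + D) = 1/(-314359 - 174634/3) = 1/(-1117711/3) = -3/1117711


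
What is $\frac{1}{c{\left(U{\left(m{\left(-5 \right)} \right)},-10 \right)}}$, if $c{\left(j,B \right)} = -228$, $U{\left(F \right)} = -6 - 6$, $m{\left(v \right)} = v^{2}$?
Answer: $- \frac{1}{228} \approx -0.004386$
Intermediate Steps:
$U{\left(F \right)} = -12$ ($U{\left(F \right)} = -6 - 6 = -12$)
$\frac{1}{c{\left(U{\left(m{\left(-5 \right)} \right)},-10 \right)}} = \frac{1}{-228} = - \frac{1}{228}$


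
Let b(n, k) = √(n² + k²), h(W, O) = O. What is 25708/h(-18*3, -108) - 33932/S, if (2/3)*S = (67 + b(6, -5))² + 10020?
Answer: -28462801306/118794141 + 568361*√61/39598047 ≈ -239.49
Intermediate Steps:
b(n, k) = √(k² + n²)
S = 15030 + 3*(67 + √61)²/2 (S = 3*((67 + √((-5)² + 6²))² + 10020)/2 = 3*((67 + √(25 + 36))² + 10020)/2 = 3*((67 + √61)² + 10020)/2 = 3*(10020 + (67 + √61)²)/2 = 15030 + 3*(67 + √61)²/2 ≈ 23425.)
25708/h(-18*3, -108) - 33932/S = 25708/(-108) - 33932/(21855 + 201*√61) = 25708*(-1/108) - 33932/(21855 + 201*√61) = -6427/27 - 33932/(21855 + 201*√61)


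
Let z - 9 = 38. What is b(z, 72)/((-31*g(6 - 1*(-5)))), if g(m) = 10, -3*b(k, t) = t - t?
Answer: 0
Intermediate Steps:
z = 47 (z = 9 + 38 = 47)
b(k, t) = 0 (b(k, t) = -(t - t)/3 = -⅓*0 = 0)
b(z, 72)/((-31*g(6 - 1*(-5)))) = 0/((-31*10)) = 0/(-310) = 0*(-1/310) = 0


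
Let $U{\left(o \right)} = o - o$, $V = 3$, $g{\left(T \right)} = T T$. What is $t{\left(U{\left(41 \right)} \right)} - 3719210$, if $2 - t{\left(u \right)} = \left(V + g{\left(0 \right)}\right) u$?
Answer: $-3719208$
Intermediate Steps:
$g{\left(T \right)} = T^{2}$
$U{\left(o \right)} = 0$
$t{\left(u \right)} = 2 - 3 u$ ($t{\left(u \right)} = 2 - \left(3 + 0^{2}\right) u = 2 - \left(3 + 0\right) u = 2 - 3 u$)
$t{\left(U{\left(41 \right)} \right)} - 3719210 = \left(2 - 0\right) - 3719210 = \left(2 + 0\right) - 3719210 = 2 - 3719210 = -3719208$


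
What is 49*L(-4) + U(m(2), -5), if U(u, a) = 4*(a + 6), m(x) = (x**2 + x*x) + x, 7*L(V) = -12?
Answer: -80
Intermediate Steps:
L(V) = -12/7 (L(V) = (1/7)*(-12) = -12/7)
m(x) = x + 2*x**2 (m(x) = (x**2 + x**2) + x = 2*x**2 + x = x + 2*x**2)
U(u, a) = 24 + 4*a (U(u, a) = 4*(6 + a) = 24 + 4*a)
49*L(-4) + U(m(2), -5) = 49*(-12/7) + (24 + 4*(-5)) = -84 + (24 - 20) = -84 + 4 = -80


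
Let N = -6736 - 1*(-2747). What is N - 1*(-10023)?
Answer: 6034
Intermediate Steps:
N = -3989 (N = -6736 + 2747 = -3989)
N - 1*(-10023) = -3989 - 1*(-10023) = -3989 + 10023 = 6034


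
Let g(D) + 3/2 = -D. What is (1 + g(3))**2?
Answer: 49/4 ≈ 12.250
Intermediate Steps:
g(D) = -3/2 - D
(1 + g(3))**2 = (1 + (-3/2 - 1*3))**2 = (1 + (-3/2 - 3))**2 = (1 - 9/2)**2 = (-7/2)**2 = 49/4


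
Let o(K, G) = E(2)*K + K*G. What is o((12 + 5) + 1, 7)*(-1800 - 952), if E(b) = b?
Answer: -445824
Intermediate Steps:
o(K, G) = 2*K + G*K (o(K, G) = 2*K + K*G = 2*K + G*K)
o((12 + 5) + 1, 7)*(-1800 - 952) = (((12 + 5) + 1)*(2 + 7))*(-1800 - 952) = ((17 + 1)*9)*(-2752) = (18*9)*(-2752) = 162*(-2752) = -445824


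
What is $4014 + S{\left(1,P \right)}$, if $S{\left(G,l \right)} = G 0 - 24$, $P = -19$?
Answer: $3990$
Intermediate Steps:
$S{\left(G,l \right)} = -24$ ($S{\left(G,l \right)} = 0 - 24 = -24$)
$4014 + S{\left(1,P \right)} = 4014 - 24 = 3990$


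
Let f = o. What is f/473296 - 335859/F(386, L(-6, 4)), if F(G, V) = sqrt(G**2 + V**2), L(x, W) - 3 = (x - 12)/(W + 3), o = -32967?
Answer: -32967/473296 - 2351013*sqrt(7300813)/7300813 ≈ -870.17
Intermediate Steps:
f = -32967
L(x, W) = 3 + (-12 + x)/(3 + W) (L(x, W) = 3 + (x - 12)/(W + 3) = 3 + (-12 + x)/(3 + W))
f/473296 - 335859/F(386, L(-6, 4)) = -32967/473296 - 335859/sqrt(386**2 + ((-3 - 6 + 3*4)/(3 + 4))**2) = -32967*1/473296 - 335859/sqrt(148996 + ((-3 - 6 + 12)/7)**2) = -32967/473296 - 335859/sqrt(148996 + ((1/7)*3)**2) = -32967/473296 - 335859/sqrt(148996 + (3/7)**2) = -32967/473296 - 335859/sqrt(148996 + 9/49) = -32967/473296 - 335859*7*sqrt(7300813)/7300813 = -32967/473296 - 2351013*sqrt(7300813)/7300813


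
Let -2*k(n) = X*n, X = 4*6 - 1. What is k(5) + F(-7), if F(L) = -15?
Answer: -145/2 ≈ -72.500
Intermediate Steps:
X = 23 (X = 24 - 1 = 23)
k(n) = -23*n/2
k(5) + F(-7) = -23/2*5 - 15 = -115/2 - 15 = -145/2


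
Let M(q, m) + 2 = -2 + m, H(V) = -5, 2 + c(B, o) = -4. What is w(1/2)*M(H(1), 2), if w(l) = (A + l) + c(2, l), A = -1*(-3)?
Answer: 5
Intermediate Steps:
c(B, o) = -6 (c(B, o) = -2 - 4 = -6)
A = 3
M(q, m) = -4 + m (M(q, m) = -2 + (-2 + m) = -4 + m)
w(l) = -3 + l (w(l) = (3 + l) - 6 = -3 + l)
w(1/2)*M(H(1), 2) = (-3 + 1/2)*(-4 + 2) = (-3 + ½)*(-2) = -5/2*(-2) = 5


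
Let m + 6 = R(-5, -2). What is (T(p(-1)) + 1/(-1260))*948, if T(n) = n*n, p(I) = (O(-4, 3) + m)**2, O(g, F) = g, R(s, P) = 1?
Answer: 653081861/105 ≈ 6.2198e+6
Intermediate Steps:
m = -5 (m = -6 + 1 = -5)
p(I) = 81 (p(I) = (-4 - 5)**2 = (-9)**2 = 81)
T(n) = n**2
(T(p(-1)) + 1/(-1260))*948 = (81**2 + 1/(-1260))*948 = (6561 - 1/1260)*948 = (8266859/1260)*948 = 653081861/105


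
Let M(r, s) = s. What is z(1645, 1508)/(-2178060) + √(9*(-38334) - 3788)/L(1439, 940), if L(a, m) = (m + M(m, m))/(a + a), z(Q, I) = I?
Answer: -377/544515 + 1439*I*√348794/940 ≈ -0.00069236 + 904.1*I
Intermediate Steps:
L(a, m) = m/a (L(a, m) = (m + m)/(a + a) = (2*m)/((2*a)) = (2*m)*(1/(2*a)) = m/a)
z(1645, 1508)/(-2178060) + √(9*(-38334) - 3788)/L(1439, 940) = 1508/(-2178060) + √(9*(-38334) - 3788)/((940/1439)) = 1508*(-1/2178060) + √(-345006 - 3788)/((940*(1/1439))) = -377/544515 + √(-348794)/(940/1439) = -377/544515 + (I*√348794)*(1439/940) = -377/544515 + 1439*I*√348794/940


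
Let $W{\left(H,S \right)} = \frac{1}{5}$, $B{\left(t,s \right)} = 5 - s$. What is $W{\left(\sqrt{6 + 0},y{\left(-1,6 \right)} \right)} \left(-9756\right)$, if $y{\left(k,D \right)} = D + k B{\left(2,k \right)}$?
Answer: $- \frac{9756}{5} \approx -1951.2$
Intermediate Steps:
$y{\left(k,D \right)} = D + k \left(5 - k\right)$
$W{\left(H,S \right)} = \frac{1}{5}$
$W{\left(\sqrt{6 + 0},y{\left(-1,6 \right)} \right)} \left(-9756\right) = \frac{1}{5} \left(-9756\right) = - \frac{9756}{5}$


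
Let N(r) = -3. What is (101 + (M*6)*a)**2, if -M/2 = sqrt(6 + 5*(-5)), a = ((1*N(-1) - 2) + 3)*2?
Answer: -33575 + 9696*I*sqrt(19) ≈ -33575.0 + 42264.0*I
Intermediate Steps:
a = -4 (a = ((1*(-3) - 2) + 3)*2 = ((-3 - 2) + 3)*2 = (-5 + 3)*2 = -2*2 = -4)
M = -2*I*sqrt(19) (M = -2*sqrt(6 + 5*(-5)) = -2*sqrt(6 - 25) = -2*I*sqrt(19) ≈ -8.7178*I)
(101 + (M*6)*a)**2 = (101 + (-2*I*sqrt(19)*6)*(-4))**2 = (101 - 12*I*sqrt(19)*(-4))**2 = (101 + 48*I*sqrt(19))**2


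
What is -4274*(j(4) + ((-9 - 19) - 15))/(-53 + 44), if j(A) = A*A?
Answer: -12822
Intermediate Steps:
j(A) = A²
-4274*(j(4) + ((-9 - 19) - 15))/(-53 + 44) = -4274*(4² + ((-9 - 19) - 15))/(-53 + 44) = -4274*(16 + (-28 - 15))/(-9) = -4274*(16 - 43)*(-1)/9 = -(-115398)*(-1)/9 = -4274*3 = -12822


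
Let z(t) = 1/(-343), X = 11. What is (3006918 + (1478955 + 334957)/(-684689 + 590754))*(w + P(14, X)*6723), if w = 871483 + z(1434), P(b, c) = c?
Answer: 91595152369309256646/32219705 ≈ 2.8428e+12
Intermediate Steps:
z(t) = -1/343
w = 298918668/343 (w = 871483 - 1/343 = 298918668/343 ≈ 8.7148e+5)
(3006918 + (1478955 + 334957)/(-684689 + 590754))*(w + P(14, X)*6723) = (3006918 + (1478955 + 334957)/(-684689 + 590754))*(298918668/343 + 11*6723) = (3006918 + 1813912/(-93935))*(298918668/343 + 73953) = (3006918 + 1813912*(-1/93935))*(324284547/343) = (3006918 - 1813912/93935)*(324284547/343) = (282453028418/93935)*(324284547/343) = 91595152369309256646/32219705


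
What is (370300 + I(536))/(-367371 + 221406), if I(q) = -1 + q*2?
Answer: -371371/145965 ≈ -2.5442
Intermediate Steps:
I(q) = -1 + 2*q
(370300 + I(536))/(-367371 + 221406) = (370300 + (-1 + 2*536))/(-367371 + 221406) = (370300 + (-1 + 1072))/(-145965) = (370300 + 1071)*(-1/145965) = 371371*(-1/145965) = -371371/145965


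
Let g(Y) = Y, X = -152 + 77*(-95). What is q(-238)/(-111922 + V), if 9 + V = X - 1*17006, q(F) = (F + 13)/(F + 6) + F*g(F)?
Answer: -13141633/31645728 ≈ -0.41527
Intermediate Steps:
X = -7467 (X = -152 - 7315 = -7467)
q(F) = F² + (13 + F)/(6 + F) (q(F) = (F + 13)/(F + 6) + F*F = (13 + F)/(6 + F) + F² = F² + (13 + F)/(6 + F))
V = -24482 (V = -9 + (-7467 - 1*17006) = -9 + (-7467 - 17006) = -9 - 24473 = -24482)
q(-238)/(-111922 + V) = ((13 - 238 + (-238)³ + 6*(-238)²)/(6 - 238))/(-111922 - 24482) = ((13 - 238 - 13481272 + 6*56644)/(-232))/(-136404) = -(13 - 238 - 13481272 + 339864)/232*(-1/136404) = -1/232*(-13141633)*(-1/136404) = (13141633/232)*(-1/136404) = -13141633/31645728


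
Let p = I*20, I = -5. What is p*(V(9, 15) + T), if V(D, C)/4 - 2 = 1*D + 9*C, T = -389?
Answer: -19500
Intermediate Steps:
V(D, C) = 8 + 4*D + 36*C (V(D, C) = 8 + 4*(1*D + 9*C) = 8 + 4*(D + 9*C) = 8 + (4*D + 36*C) = 8 + 4*D + 36*C)
p = -100 (p = -5*20 = -100)
p*(V(9, 15) + T) = -100*((8 + 4*9 + 36*15) - 389) = -100*((8 + 36 + 540) - 389) = -100*(584 - 389) = -100*195 = -19500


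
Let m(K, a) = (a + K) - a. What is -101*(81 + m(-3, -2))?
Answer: -7878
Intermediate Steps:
m(K, a) = K (m(K, a) = (K + a) - a = K)
-101*(81 + m(-3, -2)) = -101*(81 - 3) = -101*78 = -7878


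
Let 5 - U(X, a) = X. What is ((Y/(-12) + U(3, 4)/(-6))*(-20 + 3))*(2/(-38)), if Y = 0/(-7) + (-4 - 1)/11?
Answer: -221/836 ≈ -0.26435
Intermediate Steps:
U(X, a) = 5 - X
Y = -5/11 (Y = 0*(-1/7) - 5*1/11 = 0 - 5/11 = -5/11 ≈ -0.45455)
((Y/(-12) + U(3, 4)/(-6))*(-20 + 3))*(2/(-38)) = ((-5/11/(-12) + (5 - 1*3)/(-6))*(-20 + 3))*(2/(-38)) = ((-5/11*(-1/12) + (5 - 3)*(-1/6))*(-17))*(2*(-1/38)) = ((5/132 + 2*(-1/6))*(-17))*(-1/19) = ((5/132 - 1/3)*(-17))*(-1/19) = -13/44*(-17)*(-1/19) = (221/44)*(-1/19) = -221/836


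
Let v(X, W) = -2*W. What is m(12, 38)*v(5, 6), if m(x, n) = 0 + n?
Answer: -456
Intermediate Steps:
m(x, n) = n
m(12, 38)*v(5, 6) = 38*(-2*6) = 38*(-12) = -456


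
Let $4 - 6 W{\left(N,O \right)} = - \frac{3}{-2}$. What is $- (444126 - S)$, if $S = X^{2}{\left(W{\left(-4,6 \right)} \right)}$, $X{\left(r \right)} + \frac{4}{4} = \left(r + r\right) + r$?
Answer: $- \frac{7106015}{16} \approx -4.4413 \cdot 10^{5}$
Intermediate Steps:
$W{\left(N,O \right)} = \frac{5}{12}$ ($W{\left(N,O \right)} = \frac{2}{3} - \frac{\left(-3\right) \frac{1}{-2}}{6} = \frac{2}{3} - \frac{\left(-3\right) \left(- \frac{1}{2}\right)}{6} = \frac{2}{3} - \frac{1}{4} = \frac{5}{12}$)
$X{\left(r \right)} = -1 + 3 r$ ($X{\left(r \right)} = -1 + \left(\left(r + r\right) + r\right) = -1 + \left(2 r + r\right) = -1 + 3 r$)
$S = \frac{1}{16}$ ($S = \left(-1 + 3 \cdot \frac{5}{12}\right)^{2} = \left(-1 + \frac{5}{4}\right)^{2} = \left(\frac{1}{4}\right)^{2} = \frac{1}{16} \approx 0.0625$)
$- (444126 - S) = - (444126 - \frac{1}{16}) = \left(-1\right) \frac{7106015}{16} = - \frac{7106015}{16}$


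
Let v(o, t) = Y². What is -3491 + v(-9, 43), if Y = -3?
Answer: -3482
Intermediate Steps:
v(o, t) = 9 (v(o, t) = (-3)² = 9)
-3491 + v(-9, 43) = -3491 + 9 = -3482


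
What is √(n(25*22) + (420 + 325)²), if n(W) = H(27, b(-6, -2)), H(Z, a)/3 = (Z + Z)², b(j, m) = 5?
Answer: √563773 ≈ 750.85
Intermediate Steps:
H(Z, a) = 12*Z² (H(Z, a) = 3*(Z + Z)² = 3*(2*Z)² = 3*(4*Z²) = 12*Z²)
n(W) = 8748 (n(W) = 12*27² = 12*729 = 8748)
√(n(25*22) + (420 + 325)²) = √(8748 + (420 + 325)²) = √(8748 + 745²) = √(8748 + 555025) = √563773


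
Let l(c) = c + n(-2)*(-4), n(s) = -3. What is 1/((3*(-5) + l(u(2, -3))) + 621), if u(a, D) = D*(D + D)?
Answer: 1/636 ≈ 0.0015723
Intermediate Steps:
u(a, D) = 2*D**2 (u(a, D) = D*(2*D) = 2*D**2)
l(c) = 12 + c (l(c) = c - 3*(-4) = c + 12 = 12 + c)
1/((3*(-5) + l(u(2, -3))) + 621) = 1/((3*(-5) + (12 + 2*(-3)**2)) + 621) = 1/((-15 + (12 + 2*9)) + 621) = 1/((-15 + (12 + 18)) + 621) = 1/((-15 + 30) + 621) = 1/(15 + 621) = 1/636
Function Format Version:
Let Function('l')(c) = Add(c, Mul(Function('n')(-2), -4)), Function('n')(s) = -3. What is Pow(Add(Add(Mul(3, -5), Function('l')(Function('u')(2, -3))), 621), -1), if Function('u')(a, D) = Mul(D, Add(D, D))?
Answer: Rational(1, 636) ≈ 0.0015723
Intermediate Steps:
Function('u')(a, D) = Mul(2, Pow(D, 2)) (Function('u')(a, D) = Mul(D, Mul(2, D)) = Mul(2, Pow(D, 2)))
Function('l')(c) = Add(12, c) (Function('l')(c) = Add(c, Mul(-3, -4)) = Add(c, 12) = Add(12, c))
Pow(Add(Add(Mul(3, -5), Function('l')(Function('u')(2, -3))), 621), -1) = Pow(Add(Add(Mul(3, -5), Add(12, Mul(2, Pow(-3, 2)))), 621), -1) = Pow(Add(Add(-15, Add(12, Mul(2, 9))), 621), -1) = Pow(Add(Add(-15, Add(12, 18)), 621), -1) = Pow(Add(Add(-15, 30), 621), -1) = Pow(Add(15, 621), -1) = Pow(636, -1) = Rational(1, 636)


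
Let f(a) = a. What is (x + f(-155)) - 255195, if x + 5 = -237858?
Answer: -493213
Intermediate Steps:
x = -237863 (x = -5 - 237858 = -237863)
(x + f(-155)) - 255195 = (-237863 - 155) - 255195 = -238018 - 255195 = -493213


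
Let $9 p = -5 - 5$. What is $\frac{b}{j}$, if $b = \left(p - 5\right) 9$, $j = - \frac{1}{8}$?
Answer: $440$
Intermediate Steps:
$p = - \frac{10}{9}$ ($p = \frac{-5 - 5}{9} = \frac{1}{9} \left(-10\right) = - \frac{10}{9} \approx -1.1111$)
$j = - \frac{1}{8}$ ($j = \left(-1\right) \frac{1}{8} = - \frac{1}{8} \approx -0.125$)
$b = -55$ ($b = \left(- \frac{10}{9} - 5\right) 9 = \left(- \frac{55}{9}\right) 9 = -55$)
$\frac{b}{j} = \frac{1}{- \frac{1}{8}} \left(-55\right) = \left(-8\right) \left(-55\right) = 440$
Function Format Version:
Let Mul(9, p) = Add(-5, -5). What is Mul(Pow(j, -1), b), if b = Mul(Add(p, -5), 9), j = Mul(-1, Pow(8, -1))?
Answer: 440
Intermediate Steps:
p = Rational(-10, 9) (p = Mul(Rational(1, 9), Add(-5, -5)) = Mul(Rational(1, 9), -10) = Rational(-10, 9) ≈ -1.1111)
j = Rational(-1, 8) (j = Mul(-1, Rational(1, 8)) = Rational(-1, 8) ≈ -0.12500)
b = -55 (b = Mul(Add(Rational(-10, 9), -5), 9) = Mul(Rational(-55, 9), 9) = -55)
Mul(Pow(j, -1), b) = Mul(Pow(Rational(-1, 8), -1), -55) = Mul(-8, -55) = 440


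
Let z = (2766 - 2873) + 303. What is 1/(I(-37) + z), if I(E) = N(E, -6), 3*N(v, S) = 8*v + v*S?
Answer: 3/514 ≈ 0.0058366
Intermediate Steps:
N(v, S) = 8*v/3 + S*v/3 (N(v, S) = (8*v + v*S)/3 = (8*v + S*v)/3 = 8*v/3 + S*v/3)
I(E) = 2*E/3 (I(E) = E*(8 - 6)/3 = (⅓)*E*2 = 2*E/3)
z = 196 (z = -107 + 303 = 196)
1/(I(-37) + z) = 1/((⅔)*(-37) + 196) = 1/(-74/3 + 196) = 1/(514/3) = 3/514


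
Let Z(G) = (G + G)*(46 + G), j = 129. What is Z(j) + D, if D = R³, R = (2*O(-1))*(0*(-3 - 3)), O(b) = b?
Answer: 45150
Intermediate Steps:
Z(G) = 2*G*(46 + G) (Z(G) = (2*G)*(46 + G) = 2*G*(46 + G))
R = 0 (R = (2*(-1))*(0*(-3 - 3)) = -0*(-6) = -2*0 = 0)
D = 0 (D = 0³ = 0)
Z(j) + D = 2*129*(46 + 129) + 0 = 2*129*175 + 0 = 45150 + 0 = 45150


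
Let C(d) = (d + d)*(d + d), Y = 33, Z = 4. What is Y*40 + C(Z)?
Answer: 1384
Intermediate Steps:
C(d) = 4*d² (C(d) = (2*d)*(2*d) = 4*d²)
Y*40 + C(Z) = 33*40 + 4*4² = 1320 + 4*16 = 1320 + 64 = 1384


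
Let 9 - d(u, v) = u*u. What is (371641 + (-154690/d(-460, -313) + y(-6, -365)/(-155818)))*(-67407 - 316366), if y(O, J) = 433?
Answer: -361718192992718930275/2536129726 ≈ -1.4263e+11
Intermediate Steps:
d(u, v) = 9 - u² (d(u, v) = 9 - u*u = 9 - u²)
(371641 + (-154690/d(-460, -313) + y(-6, -365)/(-155818)))*(-67407 - 316366) = (371641 + (-154690/(9 - 1*(-460)²) + 433/(-155818)))*(-67407 - 316366) = (371641 + (-154690/(9 - 1*211600) + 433*(-1/155818)))*(-383773) = (371641 + (-154690/(9 - 211600) - 433/155818))*(-383773) = (371641 + (-154690/(-211591) - 433/155818))*(-383773) = (371641 + (-154690*(-1/211591) - 433/155818))*(-383773) = (371641 + (154690/211591 - 433/155818))*(-383773) = (371641 + 24011867517/32969686438)*(-383773) = (12252911249372275/32969686438)*(-383773) = -361718192992718930275/2536129726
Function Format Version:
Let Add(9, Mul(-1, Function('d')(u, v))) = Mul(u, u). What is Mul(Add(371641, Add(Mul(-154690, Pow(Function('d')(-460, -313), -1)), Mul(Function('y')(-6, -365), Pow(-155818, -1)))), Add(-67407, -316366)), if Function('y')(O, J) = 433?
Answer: Rational(-361718192992718930275, 2536129726) ≈ -1.4263e+11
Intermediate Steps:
Function('d')(u, v) = Add(9, Mul(-1, Pow(u, 2))) (Function('d')(u, v) = Add(9, Mul(-1, Mul(u, u))) = Add(9, Mul(-1, Pow(u, 2))))
Mul(Add(371641, Add(Mul(-154690, Pow(Function('d')(-460, -313), -1)), Mul(Function('y')(-6, -365), Pow(-155818, -1)))), Add(-67407, -316366)) = Mul(Add(371641, Add(Mul(-154690, Pow(Add(9, Mul(-1, Pow(-460, 2))), -1)), Mul(433, Pow(-155818, -1)))), Add(-67407, -316366)) = Mul(Add(371641, Add(Mul(-154690, Pow(Add(9, Mul(-1, 211600)), -1)), Mul(433, Rational(-1, 155818)))), -383773) = Mul(Add(371641, Add(Mul(-154690, Pow(Add(9, -211600), -1)), Rational(-433, 155818))), -383773) = Mul(Add(371641, Add(Mul(-154690, Pow(-211591, -1)), Rational(-433, 155818))), -383773) = Mul(Add(371641, Add(Mul(-154690, Rational(-1, 211591)), Rational(-433, 155818))), -383773) = Mul(Add(371641, Add(Rational(154690, 211591), Rational(-433, 155818))), -383773) = Mul(Add(371641, Rational(24011867517, 32969686438)), -383773) = Mul(Rational(12252911249372275, 32969686438), -383773) = Rational(-361718192992718930275, 2536129726)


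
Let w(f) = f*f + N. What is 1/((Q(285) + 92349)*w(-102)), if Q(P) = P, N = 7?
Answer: 1/964412574 ≈ 1.0369e-9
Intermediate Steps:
w(f) = 7 + f**2 (w(f) = f*f + 7 = f**2 + 7 = 7 + f**2)
1/((Q(285) + 92349)*w(-102)) = 1/((285 + 92349)*(7 + (-102)**2)) = 1/(92634*(7 + 10404)) = (1/92634)/10411 = (1/92634)*(1/10411) = 1/964412574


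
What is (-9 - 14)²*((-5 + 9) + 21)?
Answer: 13225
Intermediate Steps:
(-9 - 14)²*((-5 + 9) + 21) = (-23)²*(4 + 21) = 529*25 = 13225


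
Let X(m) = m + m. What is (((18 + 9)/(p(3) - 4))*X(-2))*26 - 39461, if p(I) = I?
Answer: -36653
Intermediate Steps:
X(m) = 2*m
(((18 + 9)/(p(3) - 4))*X(-2))*26 - 39461 = (((18 + 9)/(3 - 4))*(2*(-2)))*26 - 39461 = ((27/(-1))*(-4))*26 - 39461 = ((27*(-1))*(-4))*26 - 39461 = -27*(-4)*26 - 39461 = 108*26 - 39461 = 2808 - 39461 = -36653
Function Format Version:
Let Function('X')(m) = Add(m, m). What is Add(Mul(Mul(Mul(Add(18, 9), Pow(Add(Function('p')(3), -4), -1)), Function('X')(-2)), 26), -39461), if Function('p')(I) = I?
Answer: -36653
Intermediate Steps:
Function('X')(m) = Mul(2, m)
Add(Mul(Mul(Mul(Add(18, 9), Pow(Add(Function('p')(3), -4), -1)), Function('X')(-2)), 26), -39461) = Add(Mul(Mul(Mul(Add(18, 9), Pow(Add(3, -4), -1)), Mul(2, -2)), 26), -39461) = Add(Mul(Mul(Mul(27, Pow(-1, -1)), -4), 26), -39461) = Add(Mul(Mul(Mul(27, -1), -4), 26), -39461) = Add(Mul(Mul(-27, -4), 26), -39461) = Add(Mul(108, 26), -39461) = Add(2808, -39461) = -36653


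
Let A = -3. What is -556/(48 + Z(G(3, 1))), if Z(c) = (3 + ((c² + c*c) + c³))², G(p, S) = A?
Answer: -139/21 ≈ -6.6190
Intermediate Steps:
G(p, S) = -3
Z(c) = (3 + c³ + 2*c²)² (Z(c) = (3 + ((c² + c²) + c³))² = (3 + (2*c² + c³))² = (3 + (c³ + 2*c²))² = (3 + c³ + 2*c²)²)
-556/(48 + Z(G(3, 1))) = -556/(48 + (3 + (-3)³ + 2*(-3)²)²) = -556/(48 + (3 - 27 + 2*9)²) = -556/(48 + (3 - 27 + 18)²) = -556/(48 + (-6)²) = -556/(48 + 36) = -556/84 = -556*1/84 = -139/21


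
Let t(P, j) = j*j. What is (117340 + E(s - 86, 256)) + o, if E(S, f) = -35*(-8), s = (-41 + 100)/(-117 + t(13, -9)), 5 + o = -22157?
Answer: 95458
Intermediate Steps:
o = -22162 (o = -5 - 22157 = -22162)
t(P, j) = j²
s = -59/36 (s = (-41 + 100)/(-117 + (-9)²) = 59/(-117 + 81) = 59/(-36) = 59*(-1/36) = -59/36 ≈ -1.6389)
E(S, f) = 280
(117340 + E(s - 86, 256)) + o = (117340 + 280) - 22162 = 117620 - 22162 = 95458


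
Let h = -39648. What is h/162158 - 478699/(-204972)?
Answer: 34749071293/16618924788 ≈ 2.0909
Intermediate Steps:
h/162158 - 478699/(-204972) = -39648/162158 - 478699/(-204972) = -39648*1/162158 - 478699*(-1/204972) = -19824/81079 + 478699/204972 = 34749071293/16618924788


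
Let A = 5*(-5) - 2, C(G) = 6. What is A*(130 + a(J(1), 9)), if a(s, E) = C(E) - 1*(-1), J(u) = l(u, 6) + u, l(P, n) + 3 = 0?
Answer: -3699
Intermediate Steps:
l(P, n) = -3 (l(P, n) = -3 + 0 = -3)
J(u) = -3 + u
A = -27 (A = -25 - 2 = -27)
a(s, E) = 7 (a(s, E) = 6 - 1*(-1) = 6 + 1 = 7)
A*(130 + a(J(1), 9)) = -27*(130 + 7) = -27*137 = -3699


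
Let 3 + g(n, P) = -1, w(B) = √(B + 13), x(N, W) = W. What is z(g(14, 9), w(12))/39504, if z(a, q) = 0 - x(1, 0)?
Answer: 0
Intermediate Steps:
w(B) = √(13 + B)
g(n, P) = -4 (g(n, P) = -3 - 1 = -4)
z(a, q) = 0 (z(a, q) = 0 - 1*0 = 0 + 0 = 0)
z(g(14, 9), w(12))/39504 = 0/39504 = 0*(1/39504) = 0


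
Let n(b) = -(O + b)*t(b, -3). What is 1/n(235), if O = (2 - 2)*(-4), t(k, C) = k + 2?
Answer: -1/55695 ≈ -1.7955e-5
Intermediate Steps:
t(k, C) = 2 + k
O = 0 (O = 0*(-4) = 0)
n(b) = -b*(2 + b) (n(b) = -(0 + b)*(2 + b) = -b*(2 + b))
1/n(235) = 1/(-1*235*(2 + 235)) = 1/(-1*235*237) = 1/(-55695) = -1/55695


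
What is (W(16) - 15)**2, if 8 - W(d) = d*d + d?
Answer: 77841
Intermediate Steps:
W(d) = 8 - d - d**2 (W(d) = 8 - (d*d + d) = 8 - (d**2 + d) = 8 - (d + d**2) = 8 + (-d - d**2) = 8 - d - d**2)
(W(16) - 15)**2 = ((8 - 1*16 - 1*16**2) - 15)**2 = ((8 - 16 - 1*256) - 15)**2 = ((8 - 16 - 256) - 15)**2 = (-264 - 15)**2 = (-279)**2 = 77841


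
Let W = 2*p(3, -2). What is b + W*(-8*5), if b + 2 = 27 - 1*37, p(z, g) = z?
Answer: -252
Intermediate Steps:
b = -12 (b = -2 + (27 - 1*37) = -2 + (27 - 37) = -2 - 10 = -12)
W = 6 (W = 2*3 = 6)
b + W*(-8*5) = -12 + 6*(-8*5) = -12 + 6*(-40) = -12 - 240 = -252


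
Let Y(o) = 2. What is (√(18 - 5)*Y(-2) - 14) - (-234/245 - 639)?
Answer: 153359/245 + 2*√13 ≈ 633.17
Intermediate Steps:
(√(18 - 5)*Y(-2) - 14) - (-234/245 - 639) = (√(18 - 5)*2 - 14) - (-234/245 - 639) = (√13*2 - 14) - (-234*1/245 - 639) = (2*√13 - 14) - (-234/245 - 639) = (-14 + 2*√13) - 1*(-156789/245) = (-14 + 2*√13) + 156789/245 = 153359/245 + 2*√13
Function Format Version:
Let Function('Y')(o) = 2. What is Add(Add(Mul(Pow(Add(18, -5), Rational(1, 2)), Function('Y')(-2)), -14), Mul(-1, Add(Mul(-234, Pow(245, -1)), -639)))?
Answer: Add(Rational(153359, 245), Mul(2, Pow(13, Rational(1, 2)))) ≈ 633.17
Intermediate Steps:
Add(Add(Mul(Pow(Add(18, -5), Rational(1, 2)), Function('Y')(-2)), -14), Mul(-1, Add(Mul(-234, Pow(245, -1)), -639))) = Add(Add(Mul(Pow(Add(18, -5), Rational(1, 2)), 2), -14), Mul(-1, Add(Mul(-234, Pow(245, -1)), -639))) = Add(Add(Mul(Pow(13, Rational(1, 2)), 2), -14), Mul(-1, Add(Mul(-234, Rational(1, 245)), -639))) = Add(Add(Mul(2, Pow(13, Rational(1, 2))), -14), Mul(-1, Add(Rational(-234, 245), -639))) = Add(Add(-14, Mul(2, Pow(13, Rational(1, 2)))), Mul(-1, Rational(-156789, 245))) = Add(Add(-14, Mul(2, Pow(13, Rational(1, 2)))), Rational(156789, 245)) = Add(Rational(153359, 245), Mul(2, Pow(13, Rational(1, 2))))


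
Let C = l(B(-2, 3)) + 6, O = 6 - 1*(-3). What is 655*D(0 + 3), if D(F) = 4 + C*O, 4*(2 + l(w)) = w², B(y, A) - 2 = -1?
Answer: 110695/4 ≈ 27674.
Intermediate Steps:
B(y, A) = 1 (B(y, A) = 2 - 1 = 1)
l(w) = -2 + w²/4
O = 9 (O = 6 + 3 = 9)
C = 17/4 (C = (-2 + (¼)*1²) + 6 = (-2 + (¼)*1) + 6 = (-2 + ¼) + 6 = -7/4 + 6 = 17/4 ≈ 4.2500)
D(F) = 169/4 (D(F) = 4 + (17/4)*9 = 4 + 153/4 = 169/4)
655*D(0 + 3) = 655*(169/4) = 110695/4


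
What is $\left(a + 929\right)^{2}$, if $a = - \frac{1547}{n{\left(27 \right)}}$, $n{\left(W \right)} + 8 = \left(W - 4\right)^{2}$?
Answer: $\frac{232769581444}{271441} \approx 8.5753 \cdot 10^{5}$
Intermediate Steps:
$n{\left(W \right)} = -8 + \left(-4 + W\right)^{2}$ ($n{\left(W \right)} = -8 + \left(W - 4\right)^{2} = -8 + \left(-4 + W\right)^{2}$)
$a = - \frac{1547}{521}$ ($a = - \frac{1547}{-8 + \left(-4 + 27\right)^{2}} = - \frac{1547}{-8 + 23^{2}} = - \frac{1547}{-8 + 529} = - \frac{1547}{521} \approx -2.9693$)
$\left(a + 929\right)^{2} = \left(- \frac{1547}{521} + 929\right)^{2} = \left(\frac{482462}{521}\right)^{2} = \frac{232769581444}{271441}$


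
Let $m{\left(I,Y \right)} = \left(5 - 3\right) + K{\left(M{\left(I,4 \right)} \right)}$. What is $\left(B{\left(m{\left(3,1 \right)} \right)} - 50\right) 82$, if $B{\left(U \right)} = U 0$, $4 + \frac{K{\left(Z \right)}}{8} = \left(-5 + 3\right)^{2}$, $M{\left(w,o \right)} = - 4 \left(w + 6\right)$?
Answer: $-4100$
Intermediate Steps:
$M{\left(w,o \right)} = -24 - 4 w$ ($M{\left(w,o \right)} = - 4 \left(6 + w\right) = -24 - 4 w$)
$K{\left(Z \right)} = 0$ ($K{\left(Z \right)} = -32 + 8 \left(-5 + 3\right)^{2} = -32 + 8 \left(-2\right)^{2} = -32 + 8 \cdot 4 = -32 + 32 = 0$)
$m{\left(I,Y \right)} = 2$ ($m{\left(I,Y \right)} = \left(5 - 3\right) + 0 = 2 + 0 = 2$)
$B{\left(U \right)} = 0$
$\left(B{\left(m{\left(3,1 \right)} \right)} - 50\right) 82 = \left(0 - 50\right) 82 = \left(-50\right) 82 = -4100$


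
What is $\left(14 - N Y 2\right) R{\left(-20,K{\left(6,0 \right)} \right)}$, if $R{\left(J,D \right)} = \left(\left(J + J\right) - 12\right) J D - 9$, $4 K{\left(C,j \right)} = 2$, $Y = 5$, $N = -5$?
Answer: $32704$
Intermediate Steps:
$K{\left(C,j \right)} = \frac{1}{2}$ ($K{\left(C,j \right)} = \frac{1}{4} \cdot 2 = \frac{1}{2}$)
$R{\left(J,D \right)} = -9 + D J \left(-12 + 2 J\right)$ ($R{\left(J,D \right)} = \left(2 J - 12\right) J D - 9 = \left(-12 + 2 J\right) J D - 9 = J \left(-12 + 2 J\right) D - 9 = D J \left(-12 + 2 J\right) - 9 = -9 + D J \left(-12 + 2 J\right)$)
$\left(14 - N Y 2\right) R{\left(-20,K{\left(6,0 \right)} \right)} = \left(14 - \left(-5\right) 5 \cdot 2\right) \left(-9 - 6 \left(-20\right) + 2 \cdot \frac{1}{2} \left(-20\right)^{2}\right) = \left(14 - \left(-25\right) 2\right) \left(-9 + 120 + 2 \cdot \frac{1}{2} \cdot 400\right) = \left(14 - -50\right) \left(-9 + 120 + 400\right) = \left(14 + 50\right) 511 = 64 \cdot 511 = 32704$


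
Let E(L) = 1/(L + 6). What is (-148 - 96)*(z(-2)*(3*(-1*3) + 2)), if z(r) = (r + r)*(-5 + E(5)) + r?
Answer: 331352/11 ≈ 30123.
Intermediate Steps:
E(L) = 1/(6 + L)
z(r) = -97*r/11 (z(r) = (r + r)*(-5 + 1/(6 + 5)) + r = (2*r)*(-5 + 1/11) + r = (2*r)*(-54/11) + r = -108*r/11 + r = -97*r/11)
(-148 - 96)*(z(-2)*(3*(-1*3) + 2)) = (-148 - 96)*((-97/11*(-2))*(3*(-1*3) + 2)) = -47336*(3*(-3) + 2)/11 = -47336*(-9 + 2)/11 = -47336*(-7)/11 = -244*(-1358/11) = 331352/11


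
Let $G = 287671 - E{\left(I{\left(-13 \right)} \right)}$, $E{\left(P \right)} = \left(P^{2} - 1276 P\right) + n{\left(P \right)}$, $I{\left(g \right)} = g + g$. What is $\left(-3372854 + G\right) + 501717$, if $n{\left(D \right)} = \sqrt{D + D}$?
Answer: $-2617318 - 2 i \sqrt{13} \approx -2.6173 \cdot 10^{6} - 7.2111 i$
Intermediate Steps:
$n{\left(D \right)} = \sqrt{2} \sqrt{D}$ ($n{\left(D \right)} = \sqrt{2 D} = \sqrt{2} \sqrt{D}$)
$I{\left(g \right)} = 2 g$
$E{\left(P \right)} = P^{2} - 1276 P + \sqrt{2} \sqrt{P}$ ($E{\left(P \right)} = \left(P^{2} - 1276 P\right) + \sqrt{2} \sqrt{P} = P^{2} - 1276 P + \sqrt{2} \sqrt{P}$)
$G = 253819 - 2 i \sqrt{13}$ ($G = 287671 - \left(\left(2 \left(-13\right)\right)^{2} - 1276 \cdot 2 \left(-13\right) + \sqrt{2} \sqrt{2 \left(-13\right)}\right) = 287671 - \left(\left(-26\right)^{2} - -33176 + \sqrt{2} \sqrt{-26}\right) = 287671 - \left(676 + 33176 + \sqrt{2} i \sqrt{26}\right) = 287671 - \left(676 + 33176 + 2 i \sqrt{13}\right) = 287671 - \left(33852 + 2 i \sqrt{13}\right) = 253819 - 2 i \sqrt{13} \approx 2.5382 \cdot 10^{5} - 7.2111 i$)
$\left(-3372854 + G\right) + 501717 = \left(-3372854 + \left(253819 - 2 i \sqrt{13}\right)\right) + 501717 = \left(-3119035 - 2 i \sqrt{13}\right) + 501717 = -2617318 - 2 i \sqrt{13}$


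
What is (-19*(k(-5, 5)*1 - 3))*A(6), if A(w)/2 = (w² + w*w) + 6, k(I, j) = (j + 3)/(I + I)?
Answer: 56316/5 ≈ 11263.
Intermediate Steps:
k(I, j) = (3 + j)/(2*I) (k(I, j) = (3 + j)/((2*I)) = (3 + j)*(1/(2*I)) = (3 + j)/(2*I))
A(w) = 12 + 4*w² (A(w) = 2*((w² + w*w) + 6) = 2*((w² + w²) + 6) = 2*(2*w² + 6) = 2*(6 + 2*w²) = 12 + 4*w²)
(-19*(k(-5, 5)*1 - 3))*A(6) = (-19*(((½)*(3 + 5)/(-5))*1 - 3))*(12 + 4*6²) = (-19*(((½)*(-⅕)*8)*1 - 3))*(12 + 4*36) = (-19*(-⅘*1 - 3))*(12 + 144) = -19*(-⅘ - 3)*156 = -19*(-19/5)*156 = (361/5)*156 = 56316/5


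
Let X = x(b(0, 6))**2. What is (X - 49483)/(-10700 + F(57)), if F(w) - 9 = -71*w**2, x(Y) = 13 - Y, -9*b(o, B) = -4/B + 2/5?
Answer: 449380837/2199484125 ≈ 0.20431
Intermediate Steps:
b(o, B) = -2/45 + 4/(9*B) (b(o, B) = -(-4/B + 2/5)/9 = -(2/5 - 4/B)/9 = -2/45 + 4/(9*B))
F(w) = 9 - 71*w**2
X = 3066001/18225 (X = (13 - 2*(10 - 1*6)/(45*6))**2 = (13 - 2*(10 - 6)/(45*6))**2 = (13 - 2*4/(45*6))**2 = (13 - 1*4/135)**2 = (13 - 4/135)**2 = (1751/135)**2 = 3066001/18225 ≈ 168.23)
(X - 49483)/(-10700 + F(57)) = (3066001/18225 - 49483)/(-10700 + (9 - 71*57**2)) = -898761674/(18225*(-10700 + (9 - 71*3249))) = -898761674/(18225*(-10700 + (9 - 230679))) = -898761674/(18225*(-10700 - 230670)) = -898761674/18225/(-241370) = -898761674/18225*(-1/241370) = 449380837/2199484125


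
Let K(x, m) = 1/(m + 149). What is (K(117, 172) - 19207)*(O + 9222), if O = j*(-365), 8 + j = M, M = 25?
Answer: -18601150582/321 ≈ -5.7948e+7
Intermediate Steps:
K(x, m) = 1/(149 + m)
j = 17 (j = -8 + 25 = 17)
O = -6205 (O = 17*(-365) = -6205)
(K(117, 172) - 19207)*(O + 9222) = (1/(149 + 172) - 19207)*(-6205 + 9222) = (1/321 - 19207)*3017 = -6165446/321*3017 = -18601150582/321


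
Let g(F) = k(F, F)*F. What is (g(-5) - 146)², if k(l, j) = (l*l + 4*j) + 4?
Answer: 36481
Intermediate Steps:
k(l, j) = 4 + l² + 4*j (k(l, j) = (l² + 4*j) + 4 = 4 + l² + 4*j)
g(F) = F*(4 + F² + 4*F) (g(F) = (4 + F² + 4*F)*F = F*(4 + F² + 4*F))
(g(-5) - 146)² = (-5*(4 + (-5)² + 4*(-5)) - 146)² = (-5*(4 + 25 - 20) - 146)² = (-5*9 - 146)² = (-45 - 146)² = (-191)² = 36481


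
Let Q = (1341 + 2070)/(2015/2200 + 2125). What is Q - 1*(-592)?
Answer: 185086472/311801 ≈ 593.60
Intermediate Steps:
Q = 500280/311801 (Q = 3411/(2015*(1/2200) + 2125) = 3411/(403/440 + 2125) = 3411/(935403/440) = 3411*(440/935403) = 500280/311801 ≈ 1.6045)
Q - 1*(-592) = 500280/311801 - 1*(-592) = 500280/311801 + 592 = 185086472/311801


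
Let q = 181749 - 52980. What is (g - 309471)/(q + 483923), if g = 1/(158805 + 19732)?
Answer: -27626011963/54694095802 ≈ -0.50510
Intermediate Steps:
q = 128769
g = 1/178537 ≈ 5.6011e-6
(g - 309471)/(q + 483923) = (1/178537 - 309471)/(128769 + 483923) = -55252023926/178537/612692 = -55252023926/178537*1/612692 = -27626011963/54694095802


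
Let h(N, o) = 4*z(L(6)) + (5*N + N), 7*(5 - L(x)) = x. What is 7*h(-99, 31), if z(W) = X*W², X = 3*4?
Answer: 11262/7 ≈ 1608.9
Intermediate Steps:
L(x) = 5 - x/7
X = 12
z(W) = 12*W²
h(N, o) = 40368/49 + 6*N (h(N, o) = 4*(12*(5 - ⅐*6)²) + (5*N + N) = 4*(12*(5 - 6/7)²) + 6*N = 4*(12*(29/7)²) + 6*N = 4*(12*(841/49)) + 6*N = 4*(10092/49) + 6*N = 40368/49 + 6*N)
7*h(-99, 31) = 7*(40368/49 + 6*(-99)) = 7*(40368/49 - 594) = 7*(11262/49) = 11262/7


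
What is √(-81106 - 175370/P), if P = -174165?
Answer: 4*I*√6150485068287/34833 ≈ 284.79*I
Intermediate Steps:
√(-81106 - 175370/P) = √(-81106 - 175370/(-174165)) = √(-81106 - 175370*(-1/174165)) = √(-81106 + 35074/34833) = √(-2825130224/34833) = 4*I*√6150485068287/34833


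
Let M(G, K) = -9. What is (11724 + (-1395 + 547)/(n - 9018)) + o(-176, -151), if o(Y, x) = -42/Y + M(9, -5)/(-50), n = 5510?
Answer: 22621559717/1929400 ≈ 11725.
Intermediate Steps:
o(Y, x) = 9/50 - 42/Y (o(Y, x) = -42/Y - 9/(-50) = -42/Y - 9*(-1/50) = -42/Y + 9/50 = 9/50 - 42/Y)
(11724 + (-1395 + 547)/(n - 9018)) + o(-176, -151) = (11724 + (-1395 + 547)/(5510 - 9018)) + (9/50 - 42/(-176)) = (11724 - 848/(-3508)) + (9/50 - 42*(-1/176)) = (11724 - 848*(-1/3508)) + (9/50 + 21/88) = (11724 + 212/877) + 921/2200 = 10282160/877 + 921/2200 = 22621559717/1929400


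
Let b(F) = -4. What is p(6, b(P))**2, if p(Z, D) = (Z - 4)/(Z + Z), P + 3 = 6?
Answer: 1/36 ≈ 0.027778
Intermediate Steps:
P = 3 (P = -3 + 6 = 3)
p(Z, D) = (-4 + Z)/(2*Z) (p(Z, D) = (-4 + Z)/((2*Z)) = (-4 + Z)*(1/(2*Z)) = (-4 + Z)/(2*Z))
p(6, b(P))**2 = ((1/2)*(-4 + 6)/6)**2 = ((1/2)*(1/6)*2)**2 = (1/6)**2 = 1/36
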